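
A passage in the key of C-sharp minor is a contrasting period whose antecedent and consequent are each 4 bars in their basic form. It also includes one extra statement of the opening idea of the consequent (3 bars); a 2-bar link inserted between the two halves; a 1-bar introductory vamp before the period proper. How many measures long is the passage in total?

14 measures

Basic contrasting period: 4 + 4 = 8 bars.
8 (basic form) + 3 (extra statement) + 2 (link) + 1 (introduction) = 14.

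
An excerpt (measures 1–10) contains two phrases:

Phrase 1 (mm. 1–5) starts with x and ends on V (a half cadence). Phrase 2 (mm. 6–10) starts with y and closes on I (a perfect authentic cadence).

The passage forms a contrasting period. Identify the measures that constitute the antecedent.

measures 1–5

The antecedent is the phrase ending with the weaker cadence (half cadence, phrase 1) and the consequent the one ending more conclusively (perfect authentic cadence, phrase 2); the antecedent is mm. 1–5.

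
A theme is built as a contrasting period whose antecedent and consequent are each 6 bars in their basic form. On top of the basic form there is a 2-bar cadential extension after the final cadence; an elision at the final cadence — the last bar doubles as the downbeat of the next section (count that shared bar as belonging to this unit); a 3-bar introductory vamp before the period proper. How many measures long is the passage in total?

17 measures

Basic contrasting period: 6 + 6 = 12 bars.
12 (basic form) + 2 (cadential extension) + 3 (introduction) = 17.
The elision shares a bar with the next section but does not change this unit's count.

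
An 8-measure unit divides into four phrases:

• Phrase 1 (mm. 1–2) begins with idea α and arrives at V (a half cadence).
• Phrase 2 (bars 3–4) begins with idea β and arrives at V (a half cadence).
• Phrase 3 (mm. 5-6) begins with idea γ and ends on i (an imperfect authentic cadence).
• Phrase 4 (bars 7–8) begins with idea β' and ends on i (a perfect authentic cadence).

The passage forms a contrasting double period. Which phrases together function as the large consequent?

phrases 3 and 4

In a double period the first pair of phrases (ending half cadence) is the large antecedent and the second pair (ending perfect authentic cadence) is the large consequent; the consequent is phrases 3 and 4.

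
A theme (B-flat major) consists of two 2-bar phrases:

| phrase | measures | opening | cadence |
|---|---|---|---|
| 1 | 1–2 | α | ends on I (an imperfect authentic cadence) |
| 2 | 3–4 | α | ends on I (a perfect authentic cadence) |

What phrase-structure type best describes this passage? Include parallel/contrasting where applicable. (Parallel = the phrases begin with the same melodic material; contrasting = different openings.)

Phrase 1 ends with an imperfect authentic cadence (weaker) and phrase 2 with a perfect authentic cadence (stronger): antecedent + consequent = a period.
The two phrases open with the same material (α / α), so the period is parallel.

parallel period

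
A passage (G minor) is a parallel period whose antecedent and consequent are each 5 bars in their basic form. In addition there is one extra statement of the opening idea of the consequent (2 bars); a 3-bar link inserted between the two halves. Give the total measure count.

Basic parallel period: 5 + 5 = 10 bars.
10 (basic form) + 2 (extra statement) + 3 (link) = 15.

15 measures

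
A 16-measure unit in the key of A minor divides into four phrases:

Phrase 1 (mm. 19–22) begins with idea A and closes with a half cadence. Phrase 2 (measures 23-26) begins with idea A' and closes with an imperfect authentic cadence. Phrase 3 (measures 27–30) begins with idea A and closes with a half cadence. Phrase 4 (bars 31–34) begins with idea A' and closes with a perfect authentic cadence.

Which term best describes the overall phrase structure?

Four phrases in two halves: the first half (measures 19–26) ends with an imperfect authentic cadence, the second (bars 27–34) with a perfect authentic cadence — a large antecedent–consequent pair, i.e. a double period.
Phrase 3 begins with the same material as phrase 1, making it parallel.

parallel double period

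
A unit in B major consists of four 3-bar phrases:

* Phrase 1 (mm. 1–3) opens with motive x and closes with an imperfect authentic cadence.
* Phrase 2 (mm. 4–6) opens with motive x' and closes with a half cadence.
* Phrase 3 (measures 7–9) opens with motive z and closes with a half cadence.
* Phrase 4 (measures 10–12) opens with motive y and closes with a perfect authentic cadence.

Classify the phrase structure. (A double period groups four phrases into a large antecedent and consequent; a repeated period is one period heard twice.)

contrasting double period

Four phrases in two halves: the first half (measures 1–6) ends with a half cadence, the second (measures 7–12) with a perfect authentic cadence — a large antecedent–consequent pair, i.e. a double period.
Phrase 3 begins with different material from phrase 1, making it contrasting.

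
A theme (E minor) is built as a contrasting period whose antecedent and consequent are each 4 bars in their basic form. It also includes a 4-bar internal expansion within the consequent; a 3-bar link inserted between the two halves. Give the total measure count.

15 measures

Basic contrasting period: 4 + 4 = 8 bars.
8 (basic form) + 4 (internal expansion) + 3 (link) = 15.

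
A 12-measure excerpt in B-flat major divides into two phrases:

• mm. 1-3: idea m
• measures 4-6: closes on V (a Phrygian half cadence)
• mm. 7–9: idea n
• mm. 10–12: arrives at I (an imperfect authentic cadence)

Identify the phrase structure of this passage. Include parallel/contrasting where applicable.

contrasting period

Phrase 1 ends with a Phrygian half cadence (weaker) and phrase 2 with an imperfect authentic cadence (stronger): antecedent + consequent = a period.
The two phrases open with different material (m / n), so the period is contrasting.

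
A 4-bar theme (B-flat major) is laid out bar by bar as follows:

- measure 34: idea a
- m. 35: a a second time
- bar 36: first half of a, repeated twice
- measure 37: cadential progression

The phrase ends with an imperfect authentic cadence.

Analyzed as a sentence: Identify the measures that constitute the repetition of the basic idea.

measures 35–35

The presentation of a sentence is the basic idea (m. 34) plus its repetition (measure 35); the repetition of the basic idea is therefore measure 35.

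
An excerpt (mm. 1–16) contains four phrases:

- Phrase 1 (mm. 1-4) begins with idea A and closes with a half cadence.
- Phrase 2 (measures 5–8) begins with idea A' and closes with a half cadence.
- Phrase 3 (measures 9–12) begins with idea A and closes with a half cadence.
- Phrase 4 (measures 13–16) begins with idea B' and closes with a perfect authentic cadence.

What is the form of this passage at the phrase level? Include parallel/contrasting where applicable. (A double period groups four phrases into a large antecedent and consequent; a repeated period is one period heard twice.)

Four phrases in two halves: the first half (mm. 1–8) ends with a half cadence, the second (mm. 9-16) with a perfect authentic cadence — a large antecedent–consequent pair, i.e. a double period.
Phrase 3 begins with the same material as phrase 1, making it parallel.

parallel double period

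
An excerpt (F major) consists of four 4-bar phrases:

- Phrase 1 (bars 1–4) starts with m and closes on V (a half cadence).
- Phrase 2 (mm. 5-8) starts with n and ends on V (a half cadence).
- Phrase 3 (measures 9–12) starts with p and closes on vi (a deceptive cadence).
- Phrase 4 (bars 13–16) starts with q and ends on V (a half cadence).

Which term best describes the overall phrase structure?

Phrase 4 ends with a half cadence, no stronger than phrase 2's half cadence, so the four phrases do not form a double period; nor do phrases 3–4 duplicate 1–2, so it is not a repeated period. With no phrase reaching a conclusive cadence, the passage is a phrase group.

phrase group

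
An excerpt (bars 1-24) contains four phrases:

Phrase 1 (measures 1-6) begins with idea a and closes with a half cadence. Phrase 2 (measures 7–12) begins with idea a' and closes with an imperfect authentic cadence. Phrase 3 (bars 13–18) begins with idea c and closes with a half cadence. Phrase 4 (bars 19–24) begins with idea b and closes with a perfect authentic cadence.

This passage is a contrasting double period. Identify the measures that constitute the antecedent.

measures 1–12

In a double period the four phrases pair into a large antecedent (phrases 1–2, ending imperfect authentic cadence) and a large consequent (phrases 3–4, ending perfect authentic cadence). The antecedent spans mm. 1–12.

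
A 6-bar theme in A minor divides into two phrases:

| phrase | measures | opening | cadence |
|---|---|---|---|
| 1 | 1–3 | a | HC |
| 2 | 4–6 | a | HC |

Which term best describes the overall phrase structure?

Both phrases have the same opening (a) and the same cadence (half cadence): the second is a restatement, not a consequent, so this is a repeated phrase rather than a period.

repeated phrase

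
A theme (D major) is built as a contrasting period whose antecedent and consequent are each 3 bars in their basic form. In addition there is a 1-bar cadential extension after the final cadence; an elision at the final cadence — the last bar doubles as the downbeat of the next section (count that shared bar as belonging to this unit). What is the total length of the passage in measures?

7 measures

Basic contrasting period: 3 + 3 = 6 bars.
6 (basic form) + 1 (cadential extension) = 7.
The elision shares a bar with the next section but does not change this unit's count.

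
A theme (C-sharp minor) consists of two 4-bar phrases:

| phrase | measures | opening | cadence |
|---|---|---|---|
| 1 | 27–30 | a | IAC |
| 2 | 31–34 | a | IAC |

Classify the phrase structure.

repeated phrase

Both phrases have the same opening (a) and the same cadence (imperfect authentic cadence): the second is a restatement, not a consequent, so this is a repeated phrase rather than a period.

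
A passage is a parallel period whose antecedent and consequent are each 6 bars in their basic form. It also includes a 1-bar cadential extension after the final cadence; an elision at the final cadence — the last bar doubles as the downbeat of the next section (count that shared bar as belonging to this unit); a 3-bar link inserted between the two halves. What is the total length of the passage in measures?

Basic parallel period: 6 + 6 = 12 bars.
12 (basic form) + 1 (cadential extension) + 3 (link) = 16.
The elision shares a bar with the next section but does not change this unit's count.

16 measures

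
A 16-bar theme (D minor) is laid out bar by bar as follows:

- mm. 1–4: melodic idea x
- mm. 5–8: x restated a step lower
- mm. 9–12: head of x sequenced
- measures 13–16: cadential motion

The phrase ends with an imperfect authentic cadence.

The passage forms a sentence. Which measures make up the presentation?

The presentation of a sentence is the basic idea (measures 1-4) plus its repetition (bars 5–8); the presentation is therefore measures 1–8.

measures 1–8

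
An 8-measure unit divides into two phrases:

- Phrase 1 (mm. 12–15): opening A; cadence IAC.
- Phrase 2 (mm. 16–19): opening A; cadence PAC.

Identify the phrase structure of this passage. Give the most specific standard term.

Phrase 1 ends with an imperfect authentic cadence (weaker) and phrase 2 with a perfect authentic cadence (stronger): antecedent + consequent = a period.
The two phrases open with the same material (A / A), so the period is parallel.

parallel period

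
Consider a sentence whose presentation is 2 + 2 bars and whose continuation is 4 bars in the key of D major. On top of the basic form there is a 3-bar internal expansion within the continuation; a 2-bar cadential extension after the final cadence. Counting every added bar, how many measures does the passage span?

13 measures

Basic sentence: 2 + 2 + 4 = 8 bars.
8 (basic form) + 3 (internal expansion) + 2 (cadential extension) = 13.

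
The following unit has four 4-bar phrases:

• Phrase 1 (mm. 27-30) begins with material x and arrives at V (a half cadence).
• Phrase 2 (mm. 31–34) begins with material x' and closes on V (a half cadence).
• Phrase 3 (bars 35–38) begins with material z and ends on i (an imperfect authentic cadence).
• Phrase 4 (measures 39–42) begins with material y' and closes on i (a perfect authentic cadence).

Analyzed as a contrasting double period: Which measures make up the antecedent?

In a double period the four phrases pair into a large antecedent (phrases 1–2, ending half cadence) and a large consequent (phrases 3–4, ending perfect authentic cadence). The antecedent spans mm. 27–34.

measures 27–34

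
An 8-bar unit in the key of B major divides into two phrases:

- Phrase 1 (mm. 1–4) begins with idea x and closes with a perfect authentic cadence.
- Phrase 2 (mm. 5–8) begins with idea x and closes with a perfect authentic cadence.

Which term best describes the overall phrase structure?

Both phrases have the same opening (x) and the same cadence (perfect authentic cadence): the second is a restatement, not a consequent, so this is a repeated phrase rather than a period.

repeated phrase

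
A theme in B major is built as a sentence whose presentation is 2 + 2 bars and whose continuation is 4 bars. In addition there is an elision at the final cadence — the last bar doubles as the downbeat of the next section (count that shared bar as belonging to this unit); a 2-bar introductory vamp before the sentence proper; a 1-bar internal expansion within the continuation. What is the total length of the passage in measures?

11 measures

Basic sentence: 2 + 2 + 4 = 8 bars.
8 (basic form) + 2 (introduction) + 1 (internal expansion) = 11.
The elision shares a bar with the next section but does not change this unit's count.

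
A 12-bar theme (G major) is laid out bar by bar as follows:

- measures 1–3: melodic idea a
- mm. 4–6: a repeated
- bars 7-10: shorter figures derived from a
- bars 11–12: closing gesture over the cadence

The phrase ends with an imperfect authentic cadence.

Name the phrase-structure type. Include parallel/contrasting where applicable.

sentence

Basic idea (mm. 1–3) + its repetition (mm. 4–6) form the presentation; fragmentation and cadence (mm. 7–12) form the continuation — the 12-bar whole is a sentence.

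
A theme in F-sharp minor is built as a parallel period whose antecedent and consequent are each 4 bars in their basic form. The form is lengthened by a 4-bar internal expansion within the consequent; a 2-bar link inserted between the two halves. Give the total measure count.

Basic parallel period: 4 + 4 = 8 bars.
8 (basic form) + 4 (internal expansion) + 2 (link) = 14.

14 measures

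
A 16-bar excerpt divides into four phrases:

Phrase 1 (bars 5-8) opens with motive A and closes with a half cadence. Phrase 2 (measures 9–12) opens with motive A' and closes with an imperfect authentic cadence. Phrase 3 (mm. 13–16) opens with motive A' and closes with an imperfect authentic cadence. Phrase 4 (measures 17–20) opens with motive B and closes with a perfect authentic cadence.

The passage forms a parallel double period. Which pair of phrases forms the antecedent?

In a double period the first pair of phrases (ending imperfect authentic cadence) is the large antecedent and the second pair (ending perfect authentic cadence) is the large consequent; the antecedent is phrases 1 and 2.

phrases 1 and 2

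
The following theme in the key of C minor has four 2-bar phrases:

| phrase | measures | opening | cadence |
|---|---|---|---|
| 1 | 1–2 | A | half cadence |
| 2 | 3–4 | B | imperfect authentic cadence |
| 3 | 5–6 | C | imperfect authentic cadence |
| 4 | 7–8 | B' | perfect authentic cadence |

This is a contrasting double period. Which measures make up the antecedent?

measures 1–4

In a double period the first pair of phrases (ending imperfect authentic cadence) is the large antecedent and the second pair (ending perfect authentic cadence) is the large consequent; the antecedent is measures 1–4.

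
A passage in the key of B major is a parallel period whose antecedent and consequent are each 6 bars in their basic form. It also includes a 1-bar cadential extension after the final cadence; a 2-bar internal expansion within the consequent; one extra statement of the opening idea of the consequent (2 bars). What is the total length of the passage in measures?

17 measures

Basic parallel period: 6 + 6 = 12 bars.
12 (basic form) + 1 (cadential extension) + 2 (internal expansion) + 2 (extra statement) = 17.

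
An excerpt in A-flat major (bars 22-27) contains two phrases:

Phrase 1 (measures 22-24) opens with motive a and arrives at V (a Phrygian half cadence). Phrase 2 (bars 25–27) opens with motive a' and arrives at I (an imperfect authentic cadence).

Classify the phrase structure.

parallel period

Phrase 1 ends with a Phrygian half cadence (weaker) and phrase 2 with an imperfect authentic cadence (stronger): antecedent + consequent = a period.
The two phrases open with the same material (a / a'), so the period is parallel.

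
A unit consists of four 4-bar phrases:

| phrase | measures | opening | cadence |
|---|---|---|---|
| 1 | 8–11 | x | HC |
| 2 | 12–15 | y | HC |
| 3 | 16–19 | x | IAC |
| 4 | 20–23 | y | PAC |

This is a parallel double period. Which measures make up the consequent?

In a double period the first pair of phrases (ending half cadence) is the large antecedent and the second pair (ending perfect authentic cadence) is the large consequent; the consequent is measures 16–23.

measures 16–23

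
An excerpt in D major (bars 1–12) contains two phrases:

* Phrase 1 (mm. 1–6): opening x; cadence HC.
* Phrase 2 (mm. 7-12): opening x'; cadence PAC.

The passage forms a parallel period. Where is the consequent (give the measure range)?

measures 7–12

The antecedent is the phrase ending with the weaker cadence (half cadence, phrase 1) and the consequent the one ending more conclusively (perfect authentic cadence, phrase 2); the consequent is bars 7–12.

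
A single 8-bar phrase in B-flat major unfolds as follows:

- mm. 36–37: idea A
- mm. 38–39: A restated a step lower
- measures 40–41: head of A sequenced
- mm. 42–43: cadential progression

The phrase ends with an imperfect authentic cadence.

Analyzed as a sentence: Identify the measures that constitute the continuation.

After the presentation (measures 36-39), the continuation covers the fragmentation through the cadence: mm. 40–43.

measures 40–43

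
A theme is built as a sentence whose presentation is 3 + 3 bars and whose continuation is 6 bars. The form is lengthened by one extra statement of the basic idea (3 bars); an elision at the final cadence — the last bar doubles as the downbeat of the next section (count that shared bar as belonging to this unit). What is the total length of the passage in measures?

15 measures

Basic sentence: 3 + 3 + 6 = 12 bars.
12 (basic form) + 3 (extra statement) = 15.
The elision shares a bar with the next section but does not change this unit's count.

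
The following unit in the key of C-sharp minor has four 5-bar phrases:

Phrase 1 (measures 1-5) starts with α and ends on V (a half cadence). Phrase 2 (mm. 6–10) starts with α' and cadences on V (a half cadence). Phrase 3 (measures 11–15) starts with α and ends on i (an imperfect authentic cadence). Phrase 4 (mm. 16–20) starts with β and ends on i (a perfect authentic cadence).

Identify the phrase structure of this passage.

Four phrases in two halves: the first half (bars 1–10) ends with a half cadence, the second (mm. 11–20) with a perfect authentic cadence — a large antecedent–consequent pair, i.e. a double period.
Phrase 3 begins with the same material as phrase 1, making it parallel.

parallel double period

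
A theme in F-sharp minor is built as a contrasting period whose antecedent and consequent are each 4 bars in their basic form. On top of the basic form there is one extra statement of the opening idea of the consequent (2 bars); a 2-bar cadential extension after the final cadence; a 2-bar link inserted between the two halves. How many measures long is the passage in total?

14 measures

Basic contrasting period: 4 + 4 = 8 bars.
8 (basic form) + 2 (extra statement) + 2 (cadential extension) + 2 (link) = 14.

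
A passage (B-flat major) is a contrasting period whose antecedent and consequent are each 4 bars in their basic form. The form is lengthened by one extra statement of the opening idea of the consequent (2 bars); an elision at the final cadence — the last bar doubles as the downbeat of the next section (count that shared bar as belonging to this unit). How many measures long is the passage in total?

10 measures

Basic contrasting period: 4 + 4 = 8 bars.
8 (basic form) + 2 (extra statement) = 10.
The elision shares a bar with the next section but does not change this unit's count.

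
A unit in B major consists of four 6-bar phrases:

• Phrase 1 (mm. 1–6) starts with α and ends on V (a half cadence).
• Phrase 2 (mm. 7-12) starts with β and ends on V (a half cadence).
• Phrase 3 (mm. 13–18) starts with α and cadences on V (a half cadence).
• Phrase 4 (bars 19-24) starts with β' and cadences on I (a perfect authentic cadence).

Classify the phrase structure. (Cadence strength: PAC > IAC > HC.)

Four phrases in two halves: the first half (mm. 1–12) ends with a half cadence, the second (bars 13–24) with a perfect authentic cadence — a large antecedent–consequent pair, i.e. a double period.
Phrase 3 begins with the same material as phrase 1, making it parallel.

parallel double period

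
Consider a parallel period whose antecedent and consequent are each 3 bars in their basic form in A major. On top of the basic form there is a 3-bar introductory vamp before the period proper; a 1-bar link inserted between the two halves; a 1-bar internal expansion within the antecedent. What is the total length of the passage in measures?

Basic parallel period: 3 + 3 = 6 bars.
6 (basic form) + 3 (introduction) + 1 (link) + 1 (internal expansion) = 11.

11 measures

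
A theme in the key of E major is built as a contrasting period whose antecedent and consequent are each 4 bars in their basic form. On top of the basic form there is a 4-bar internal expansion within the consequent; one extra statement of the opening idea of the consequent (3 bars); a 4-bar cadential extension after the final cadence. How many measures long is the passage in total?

19 measures

Basic contrasting period: 4 + 4 = 8 bars.
8 (basic form) + 4 (internal expansion) + 3 (extra statement) + 4 (cadential extension) = 19.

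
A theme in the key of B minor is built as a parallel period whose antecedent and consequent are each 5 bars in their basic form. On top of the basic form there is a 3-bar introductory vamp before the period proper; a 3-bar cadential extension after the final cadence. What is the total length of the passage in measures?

Basic parallel period: 5 + 5 = 10 bars.
10 (basic form) + 3 (introduction) + 3 (cadential extension) = 16.

16 measures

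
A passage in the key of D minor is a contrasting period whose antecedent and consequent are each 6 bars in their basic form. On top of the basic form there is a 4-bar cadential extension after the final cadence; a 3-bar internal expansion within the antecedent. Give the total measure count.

19 measures

Basic contrasting period: 6 + 6 = 12 bars.
12 (basic form) + 4 (cadential extension) + 3 (internal expansion) = 19.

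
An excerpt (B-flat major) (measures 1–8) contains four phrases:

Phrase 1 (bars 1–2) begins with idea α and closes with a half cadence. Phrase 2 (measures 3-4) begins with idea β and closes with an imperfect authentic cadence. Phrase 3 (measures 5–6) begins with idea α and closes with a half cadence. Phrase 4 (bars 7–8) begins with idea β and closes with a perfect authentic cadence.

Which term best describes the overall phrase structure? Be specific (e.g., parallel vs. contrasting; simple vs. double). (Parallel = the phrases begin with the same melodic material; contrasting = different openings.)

parallel double period

Four phrases in two halves: the first half (mm. 1–4) ends with an imperfect authentic cadence, the second (mm. 5–8) with a perfect authentic cadence — a large antecedent–consequent pair, i.e. a double period.
Phrase 3 begins with the same material as phrase 1, making it parallel.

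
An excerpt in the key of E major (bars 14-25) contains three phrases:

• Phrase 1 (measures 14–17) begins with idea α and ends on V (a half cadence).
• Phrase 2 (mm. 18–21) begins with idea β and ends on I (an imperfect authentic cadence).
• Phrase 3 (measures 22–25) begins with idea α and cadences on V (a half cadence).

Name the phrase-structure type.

phrase group

The final phrase closes with a half cadence, which is not stronger than the preceding imperfect authentic cadence; the 3 phrases lack an overall antecedent–consequent design and so form a phrase group.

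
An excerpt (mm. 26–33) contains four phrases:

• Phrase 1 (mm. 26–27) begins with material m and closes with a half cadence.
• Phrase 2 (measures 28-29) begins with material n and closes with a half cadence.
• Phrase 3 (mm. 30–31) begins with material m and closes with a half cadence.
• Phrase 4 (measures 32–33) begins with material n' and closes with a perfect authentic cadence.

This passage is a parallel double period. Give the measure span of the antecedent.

In a double period the four phrases pair into a large antecedent (phrases 1–2, ending half cadence) and a large consequent (phrases 3–4, ending perfect authentic cadence). The antecedent spans bars 26–29.

measures 26–29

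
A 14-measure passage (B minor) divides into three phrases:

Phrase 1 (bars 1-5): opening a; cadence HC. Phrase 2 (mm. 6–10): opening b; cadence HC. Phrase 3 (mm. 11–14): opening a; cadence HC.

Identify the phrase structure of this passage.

The final phrase closes with a half cadence, which is not stronger than the preceding half cadence; the 3 phrases lack an overall antecedent–consequent design and so form a phrase group.

phrase group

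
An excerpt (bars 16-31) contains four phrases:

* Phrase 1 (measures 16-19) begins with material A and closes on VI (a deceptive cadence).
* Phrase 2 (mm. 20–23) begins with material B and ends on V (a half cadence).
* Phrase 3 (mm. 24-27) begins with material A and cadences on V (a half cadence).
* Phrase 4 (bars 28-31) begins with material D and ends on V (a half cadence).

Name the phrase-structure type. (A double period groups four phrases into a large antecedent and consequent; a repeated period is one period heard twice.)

Phrase 4 ends with a half cadence, no stronger than phrase 2's half cadence, so the four phrases do not form a double period; nor do phrases 3–4 duplicate 1–2, so it is not a repeated period. With no phrase reaching a conclusive cadence, the passage is a phrase group.

phrase group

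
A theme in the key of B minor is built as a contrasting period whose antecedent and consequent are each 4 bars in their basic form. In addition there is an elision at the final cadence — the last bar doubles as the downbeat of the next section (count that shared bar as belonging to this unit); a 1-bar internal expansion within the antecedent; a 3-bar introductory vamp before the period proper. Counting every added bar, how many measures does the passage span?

Basic contrasting period: 4 + 4 = 8 bars.
8 (basic form) + 1 (internal expansion) + 3 (introduction) = 12.
The elision shares a bar with the next section but does not change this unit's count.

12 measures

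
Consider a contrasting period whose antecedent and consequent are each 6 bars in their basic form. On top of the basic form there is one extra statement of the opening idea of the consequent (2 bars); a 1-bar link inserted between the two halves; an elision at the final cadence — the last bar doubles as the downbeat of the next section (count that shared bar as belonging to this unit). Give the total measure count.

15 measures

Basic contrasting period: 6 + 6 = 12 bars.
12 (basic form) + 2 (extra statement) + 1 (link) = 15.
The elision shares a bar with the next section but does not change this unit's count.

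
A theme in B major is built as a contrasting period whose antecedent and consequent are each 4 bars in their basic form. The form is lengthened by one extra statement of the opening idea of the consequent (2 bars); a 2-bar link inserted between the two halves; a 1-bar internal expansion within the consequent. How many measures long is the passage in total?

13 measures

Basic contrasting period: 4 + 4 = 8 bars.
8 (basic form) + 2 (extra statement) + 2 (link) + 1 (internal expansion) = 13.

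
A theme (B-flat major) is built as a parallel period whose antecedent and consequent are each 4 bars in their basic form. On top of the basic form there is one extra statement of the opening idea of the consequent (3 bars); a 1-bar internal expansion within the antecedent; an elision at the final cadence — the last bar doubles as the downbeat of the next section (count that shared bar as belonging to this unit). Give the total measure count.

Basic parallel period: 4 + 4 = 8 bars.
8 (basic form) + 3 (extra statement) + 1 (internal expansion) = 12.
The elision shares a bar with the next section but does not change this unit's count.

12 measures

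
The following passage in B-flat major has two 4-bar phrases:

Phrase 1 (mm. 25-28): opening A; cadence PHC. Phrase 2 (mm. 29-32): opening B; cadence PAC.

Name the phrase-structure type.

Phrase 1 ends with a Phrygian half cadence (weaker) and phrase 2 with a perfect authentic cadence (stronger): antecedent + consequent = a period.
The two phrases open with different material (A / B), so the period is contrasting.

contrasting period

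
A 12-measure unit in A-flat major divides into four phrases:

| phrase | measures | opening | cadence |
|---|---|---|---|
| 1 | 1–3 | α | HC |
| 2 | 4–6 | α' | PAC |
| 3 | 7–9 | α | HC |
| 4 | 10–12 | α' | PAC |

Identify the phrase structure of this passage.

The cadence pattern HC–PAC–HC–PAC is weak–strong twice, and phrases 3–4 restate phrases 1–2: a period heard twice, not a double period (which would end weakly at phrase 2).

repeated period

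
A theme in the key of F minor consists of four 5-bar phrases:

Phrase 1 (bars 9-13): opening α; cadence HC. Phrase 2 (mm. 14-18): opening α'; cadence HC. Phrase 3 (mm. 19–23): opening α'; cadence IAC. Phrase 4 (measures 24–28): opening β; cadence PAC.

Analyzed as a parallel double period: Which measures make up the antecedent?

measures 9–18

In a double period the four phrases pair into a large antecedent (phrases 1–2, ending half cadence) and a large consequent (phrases 3–4, ending perfect authentic cadence). The antecedent spans mm. 9-18.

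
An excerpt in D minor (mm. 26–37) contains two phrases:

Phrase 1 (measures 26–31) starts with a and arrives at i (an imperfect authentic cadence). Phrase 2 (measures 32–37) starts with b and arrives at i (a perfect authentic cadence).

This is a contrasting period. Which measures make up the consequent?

measures 32–37

The phrase ending with the weaker cadence (imperfect authentic cadence) is the antecedent; the one ending more conclusively (perfect authentic cadence) is the consequent. The consequent is measures 32–37.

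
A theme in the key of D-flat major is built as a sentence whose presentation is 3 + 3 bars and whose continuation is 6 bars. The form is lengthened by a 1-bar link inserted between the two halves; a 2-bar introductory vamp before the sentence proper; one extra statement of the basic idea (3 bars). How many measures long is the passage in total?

Basic sentence: 3 + 3 + 6 = 12 bars.
12 (basic form) + 1 (link) + 2 (introduction) + 3 (extra statement) = 18.

18 measures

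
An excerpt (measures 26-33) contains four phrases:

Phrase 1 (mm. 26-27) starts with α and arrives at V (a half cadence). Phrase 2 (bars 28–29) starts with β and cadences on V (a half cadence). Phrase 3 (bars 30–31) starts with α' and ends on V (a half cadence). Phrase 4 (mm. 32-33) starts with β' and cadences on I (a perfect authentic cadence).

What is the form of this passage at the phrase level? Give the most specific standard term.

parallel double period

Four phrases in two halves: the first half (mm. 26–29) ends with a half cadence, the second (mm. 30–33) with a perfect authentic cadence — a large antecedent–consequent pair, i.e. a double period.
Phrase 3 begins with the same material as phrase 1, making it parallel.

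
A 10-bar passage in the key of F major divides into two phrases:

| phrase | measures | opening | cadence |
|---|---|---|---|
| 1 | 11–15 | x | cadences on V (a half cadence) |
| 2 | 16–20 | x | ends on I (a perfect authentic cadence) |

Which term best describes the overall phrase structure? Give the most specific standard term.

Phrase 1 ends with a half cadence (weaker) and phrase 2 with a perfect authentic cadence (stronger): antecedent + consequent = a period.
The two phrases open with the same material (x / x), so the period is parallel.

parallel period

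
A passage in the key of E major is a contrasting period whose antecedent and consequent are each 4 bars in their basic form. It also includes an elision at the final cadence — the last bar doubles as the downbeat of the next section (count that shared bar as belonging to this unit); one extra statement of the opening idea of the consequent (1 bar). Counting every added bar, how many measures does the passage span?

9 measures

Basic contrasting period: 4 + 4 = 8 bars.
8 (basic form) + 1 (extra statement) = 9.
The elision shares a bar with the next section but does not change this unit's count.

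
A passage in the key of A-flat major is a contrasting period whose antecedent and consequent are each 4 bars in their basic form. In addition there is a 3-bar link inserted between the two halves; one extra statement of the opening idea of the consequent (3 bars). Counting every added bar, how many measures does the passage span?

14 measures

Basic contrasting period: 4 + 4 = 8 bars.
8 (basic form) + 3 (link) + 3 (extra statement) = 14.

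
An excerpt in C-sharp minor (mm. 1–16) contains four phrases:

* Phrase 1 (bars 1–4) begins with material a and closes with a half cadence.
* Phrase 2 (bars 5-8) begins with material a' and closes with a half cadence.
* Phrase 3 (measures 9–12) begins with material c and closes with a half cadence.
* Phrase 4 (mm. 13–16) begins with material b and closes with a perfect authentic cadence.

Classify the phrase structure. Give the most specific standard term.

contrasting double period

Four phrases in two halves: the first half (measures 1–8) ends with a half cadence, the second (bars 9–16) with a perfect authentic cadence — a large antecedent–consequent pair, i.e. a double period.
Phrase 3 begins with different material from phrase 1, making it contrasting.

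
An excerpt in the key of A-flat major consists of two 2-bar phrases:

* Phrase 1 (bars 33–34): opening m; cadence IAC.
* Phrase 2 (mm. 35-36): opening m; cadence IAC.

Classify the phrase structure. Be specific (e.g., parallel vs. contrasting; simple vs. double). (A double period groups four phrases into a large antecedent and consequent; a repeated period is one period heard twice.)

Both phrases have the same opening (m) and the same cadence (imperfect authentic cadence): the second is a restatement, not a consequent, so this is a repeated phrase rather than a period.

repeated phrase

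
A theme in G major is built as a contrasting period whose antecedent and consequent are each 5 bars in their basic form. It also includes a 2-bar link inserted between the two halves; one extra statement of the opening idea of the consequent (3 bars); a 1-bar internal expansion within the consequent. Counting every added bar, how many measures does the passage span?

Basic contrasting period: 5 + 5 = 10 bars.
10 (basic form) + 2 (link) + 3 (extra statement) + 1 (internal expansion) = 16.

16 measures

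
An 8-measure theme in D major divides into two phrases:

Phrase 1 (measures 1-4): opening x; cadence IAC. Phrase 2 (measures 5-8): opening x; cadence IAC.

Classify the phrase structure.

Both phrases have the same opening (x) and the same cadence (imperfect authentic cadence): the second is a restatement, not a consequent, so this is a repeated phrase rather than a period.

repeated phrase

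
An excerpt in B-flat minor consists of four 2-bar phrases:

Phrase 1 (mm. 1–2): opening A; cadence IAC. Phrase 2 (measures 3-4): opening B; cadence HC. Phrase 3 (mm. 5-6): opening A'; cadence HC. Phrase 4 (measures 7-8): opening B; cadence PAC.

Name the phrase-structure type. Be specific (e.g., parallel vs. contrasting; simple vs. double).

parallel double period

Four phrases in two halves: the first half (mm. 1–4) ends with a half cadence, the second (bars 5–8) with a perfect authentic cadence — a large antecedent–consequent pair, i.e. a double period.
Phrase 3 begins with the same material as phrase 1, making it parallel.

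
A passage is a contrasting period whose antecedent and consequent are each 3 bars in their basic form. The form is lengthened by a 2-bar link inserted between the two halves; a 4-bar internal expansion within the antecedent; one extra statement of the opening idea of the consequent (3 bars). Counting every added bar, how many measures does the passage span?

Basic contrasting period: 3 + 3 = 6 bars.
6 (basic form) + 2 (link) + 4 (internal expansion) + 3 (extra statement) = 15.

15 measures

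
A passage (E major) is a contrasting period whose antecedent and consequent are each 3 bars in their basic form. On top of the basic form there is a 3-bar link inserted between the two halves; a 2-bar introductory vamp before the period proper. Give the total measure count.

Basic contrasting period: 3 + 3 = 6 bars.
6 (basic form) + 3 (link) + 2 (introduction) = 11.

11 measures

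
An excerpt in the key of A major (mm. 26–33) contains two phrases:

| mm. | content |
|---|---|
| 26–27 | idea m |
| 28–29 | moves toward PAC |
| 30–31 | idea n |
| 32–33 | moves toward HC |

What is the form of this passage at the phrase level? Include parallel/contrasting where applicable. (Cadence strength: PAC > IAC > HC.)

The second phrase closes with a half cadence, which is not stronger than the first phrase's perfect authentic cadence; without a weak→strong cadential pair there is no antecedent–consequent relationship, so this is a phrase group rather than a period.

phrase group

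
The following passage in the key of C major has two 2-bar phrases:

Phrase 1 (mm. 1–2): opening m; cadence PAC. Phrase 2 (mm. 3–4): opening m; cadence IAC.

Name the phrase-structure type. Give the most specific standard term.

phrase group

The second phrase closes with an imperfect authentic cadence, which is not stronger than the first phrase's perfect authentic cadence; without a weak→strong cadential pair there is no antecedent–consequent relationship, so this is a phrase group rather than a period.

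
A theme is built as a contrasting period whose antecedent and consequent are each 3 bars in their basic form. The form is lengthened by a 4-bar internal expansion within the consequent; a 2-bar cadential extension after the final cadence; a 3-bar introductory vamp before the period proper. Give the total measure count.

15 measures

Basic contrasting period: 3 + 3 = 6 bars.
6 (basic form) + 4 (internal expansion) + 2 (cadential extension) + 3 (introduction) = 15.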